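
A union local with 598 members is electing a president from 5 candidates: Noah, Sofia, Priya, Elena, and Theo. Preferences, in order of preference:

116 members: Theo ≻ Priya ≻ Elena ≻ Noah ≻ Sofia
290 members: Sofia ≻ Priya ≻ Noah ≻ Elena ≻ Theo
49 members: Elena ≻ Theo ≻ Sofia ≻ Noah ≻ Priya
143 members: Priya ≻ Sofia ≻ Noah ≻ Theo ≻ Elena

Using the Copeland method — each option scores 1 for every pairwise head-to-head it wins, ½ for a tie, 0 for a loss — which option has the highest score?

Noah: beats Elena and Theo; loses to Sofia and Priya → score 2.
Sofia: beats Noah, Priya, Elena, and Theo → score 4.
Priya: beats Noah, Elena, and Theo; loses to Sofia → score 3.
Elena: beats Theo; loses to Noah, Sofia, and Priya → score 1.
Theo: loses to Noah, Sofia, Priya, and Elena → score 0.
Sofia has the best pairwise record.

Sofia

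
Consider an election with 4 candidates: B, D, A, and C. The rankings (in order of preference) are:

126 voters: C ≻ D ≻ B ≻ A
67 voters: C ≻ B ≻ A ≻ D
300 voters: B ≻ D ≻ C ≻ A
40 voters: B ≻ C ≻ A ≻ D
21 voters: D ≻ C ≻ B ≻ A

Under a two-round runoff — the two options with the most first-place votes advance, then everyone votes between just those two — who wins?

Round 1 first-place votes: B 340, D 21, A 0, C 193.
B and C advance.
Runoff: B is preferred to C by 340 voters; C by 214.
B wins the runoff.

B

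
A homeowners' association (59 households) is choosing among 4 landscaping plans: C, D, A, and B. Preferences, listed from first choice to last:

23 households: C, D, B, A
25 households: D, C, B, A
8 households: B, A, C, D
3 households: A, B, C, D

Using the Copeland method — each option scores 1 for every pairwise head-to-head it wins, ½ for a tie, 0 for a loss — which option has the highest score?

C: beats D, A, and B → score 3.
D: beats A and B; loses to C → score 2.
A: loses to C, D, and B → score 0.
B: beats A; loses to C and D → score 1.
C has the best pairwise record.

C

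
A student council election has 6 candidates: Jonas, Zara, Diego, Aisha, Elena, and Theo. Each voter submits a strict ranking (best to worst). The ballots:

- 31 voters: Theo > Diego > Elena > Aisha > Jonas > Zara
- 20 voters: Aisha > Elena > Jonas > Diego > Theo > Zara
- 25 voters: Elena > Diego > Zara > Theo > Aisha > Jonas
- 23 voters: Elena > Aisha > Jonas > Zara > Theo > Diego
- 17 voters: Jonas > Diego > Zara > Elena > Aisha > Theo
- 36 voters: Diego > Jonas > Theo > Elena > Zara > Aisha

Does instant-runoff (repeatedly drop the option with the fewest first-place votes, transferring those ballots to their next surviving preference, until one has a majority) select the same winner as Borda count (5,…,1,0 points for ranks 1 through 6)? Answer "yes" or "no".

Instant-runoff — R1 Jonas 17, Zara 0, Diego 36, Aisha 20, Elena 48, Theo 31 (Zara out); R2 Jonas 17, Diego 36, Aisha 20, Elena 48, Theo 31 (Jonas out); R3 Diego 53, Aisha 20, Elena 48, Theo 31 (Aisha out); R4 Diego 53, Elena 68, Theo 31 (Theo out); R5 Diego 84, Elena 68 (Diego winner). Winner: Diego.
Borda — scores: Jonas 389, Zara 208, Diego 512, Aisha 296, Elena 519, Theo 356. Winner: Elena.
The two methods disagree.

no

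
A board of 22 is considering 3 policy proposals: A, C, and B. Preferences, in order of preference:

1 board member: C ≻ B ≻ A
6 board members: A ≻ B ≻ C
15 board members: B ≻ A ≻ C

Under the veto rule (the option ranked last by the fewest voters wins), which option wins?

Last-place votes: A 1, C 21, B 0.
B is ranked last by the fewest voters, so B wins.

B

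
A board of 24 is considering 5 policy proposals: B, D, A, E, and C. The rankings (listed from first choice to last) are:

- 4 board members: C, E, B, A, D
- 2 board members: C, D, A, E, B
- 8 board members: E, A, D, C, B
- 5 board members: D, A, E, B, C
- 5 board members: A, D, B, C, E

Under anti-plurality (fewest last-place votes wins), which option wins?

Last-place votes: B 10, D 4, A 0, E 5, C 5.
A is ranked last by the fewest voters, so A wins.

A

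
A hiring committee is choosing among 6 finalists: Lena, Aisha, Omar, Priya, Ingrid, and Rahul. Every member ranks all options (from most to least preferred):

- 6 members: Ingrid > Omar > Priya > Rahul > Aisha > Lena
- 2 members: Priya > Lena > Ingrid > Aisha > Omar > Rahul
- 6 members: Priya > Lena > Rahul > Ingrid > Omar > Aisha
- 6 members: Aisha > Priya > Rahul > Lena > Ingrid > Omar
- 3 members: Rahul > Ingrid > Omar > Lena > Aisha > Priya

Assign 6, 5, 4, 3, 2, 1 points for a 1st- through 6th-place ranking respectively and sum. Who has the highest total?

Lena: 6·1 + 2·5 + 6·5 + 6·3 + 3·3 = 73
Aisha: 6·2 + 2·3 + 6·1 + 6·6 + 3·2 = 66
Omar: 6·5 + 2·2 + 6·2 + 6·1 + 3·4 = 64
Priya: 6·4 + 2·6 + 6·6 + 6·5 + 3·1 = 105
Ingrid: 6·6 + 2·4 + 6·3 + 6·2 + 3·5 = 89
Rahul: 6·3 + 2·1 + 6·4 + 6·4 + 3·6 = 86
Priya has the highest Borda score (105).

Priya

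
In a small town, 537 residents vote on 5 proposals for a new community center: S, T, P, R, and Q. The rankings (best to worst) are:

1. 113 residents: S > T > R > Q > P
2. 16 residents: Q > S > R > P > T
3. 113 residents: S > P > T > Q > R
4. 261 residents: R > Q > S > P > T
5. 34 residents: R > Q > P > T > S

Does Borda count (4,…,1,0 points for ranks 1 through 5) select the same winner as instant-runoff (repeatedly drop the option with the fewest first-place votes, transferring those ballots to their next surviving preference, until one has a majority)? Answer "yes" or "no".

Borda — scores: S 1474, T 599, P 684, R 1438, Q 1175. Winner: S.
Instant-runoff — R1 S 226, T 0, P 0, R 295, Q 16 (R winner). Winner: R.
The two methods disagree.

no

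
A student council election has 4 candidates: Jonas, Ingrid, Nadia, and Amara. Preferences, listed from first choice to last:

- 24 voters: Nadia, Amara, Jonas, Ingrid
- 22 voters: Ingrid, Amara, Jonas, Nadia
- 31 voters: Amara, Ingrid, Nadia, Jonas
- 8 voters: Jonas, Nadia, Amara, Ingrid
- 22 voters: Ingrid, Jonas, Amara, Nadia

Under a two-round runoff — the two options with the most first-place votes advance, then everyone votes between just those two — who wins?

Amara

Round 1 first-place votes: Jonas 8, Ingrid 44, Nadia 24, Amara 31.
Ingrid and Amara advance.
Runoff: Ingrid is preferred to Amara by 44 voters; Amara by 63.
Amara wins the runoff.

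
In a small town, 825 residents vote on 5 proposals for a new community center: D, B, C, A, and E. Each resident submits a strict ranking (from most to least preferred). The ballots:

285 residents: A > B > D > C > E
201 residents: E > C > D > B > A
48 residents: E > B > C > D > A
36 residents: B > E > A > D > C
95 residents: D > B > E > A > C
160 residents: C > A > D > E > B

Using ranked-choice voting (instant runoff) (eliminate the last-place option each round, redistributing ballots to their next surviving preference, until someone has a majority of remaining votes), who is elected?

Round 1: D 95, B 36, C 160, A 285, E 249. Eliminate B.
Round 2: D 95, C 160, A 285, E 285. Eliminate D.
Round 3: C 160, A 285, E 380. Eliminate C.
Round 4: A 445, E 380. A has a majority.

A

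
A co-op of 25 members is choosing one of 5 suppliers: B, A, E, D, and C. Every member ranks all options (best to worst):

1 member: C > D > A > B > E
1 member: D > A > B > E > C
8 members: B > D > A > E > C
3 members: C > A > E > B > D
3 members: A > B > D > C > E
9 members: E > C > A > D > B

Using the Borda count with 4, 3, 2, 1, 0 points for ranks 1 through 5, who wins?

B: 1·1 + 1·2 + 8·4 + 3·1 + 3·3 + 9·0 = 47
A: 1·2 + 1·3 + 8·2 + 3·3 + 3·4 + 9·2 = 60
E: 1·0 + 1·1 + 8·1 + 3·2 + 3·0 + 9·4 = 51
D: 1·3 + 1·4 + 8·3 + 3·0 + 3·2 + 9·1 = 46
C: 1·4 + 1·0 + 8·0 + 3·4 + 3·1 + 9·3 = 46
A has the highest Borda score (60).

A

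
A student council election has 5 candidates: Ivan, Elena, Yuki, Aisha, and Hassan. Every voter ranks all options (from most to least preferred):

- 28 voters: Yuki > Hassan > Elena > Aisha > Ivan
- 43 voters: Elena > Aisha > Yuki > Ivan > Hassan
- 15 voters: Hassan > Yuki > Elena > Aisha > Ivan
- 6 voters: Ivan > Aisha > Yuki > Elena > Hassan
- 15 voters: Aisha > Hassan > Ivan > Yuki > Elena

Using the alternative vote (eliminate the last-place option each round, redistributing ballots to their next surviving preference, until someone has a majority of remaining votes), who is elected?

Yuki

Round 1: Ivan 6, Elena 43, Yuki 28, Aisha 15, Hassan 15. Eliminate Ivan.
Round 2: Elena 43, Yuki 28, Aisha 21, Hassan 15. Eliminate Hassan.
Round 3: Elena 43, Yuki 43, Aisha 21. Eliminate Aisha.
Round 4: Elena 43, Yuki 64. Yuki has a majority.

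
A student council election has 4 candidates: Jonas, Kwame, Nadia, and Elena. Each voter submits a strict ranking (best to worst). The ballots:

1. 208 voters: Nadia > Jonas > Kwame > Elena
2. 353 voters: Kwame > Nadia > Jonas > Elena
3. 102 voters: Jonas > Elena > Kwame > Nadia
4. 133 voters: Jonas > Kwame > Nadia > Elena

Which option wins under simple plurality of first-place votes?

First-place votes: Jonas 235, Kwame 353, Nadia 208, Elena 0.
Kwame has the most first-place votes.

Kwame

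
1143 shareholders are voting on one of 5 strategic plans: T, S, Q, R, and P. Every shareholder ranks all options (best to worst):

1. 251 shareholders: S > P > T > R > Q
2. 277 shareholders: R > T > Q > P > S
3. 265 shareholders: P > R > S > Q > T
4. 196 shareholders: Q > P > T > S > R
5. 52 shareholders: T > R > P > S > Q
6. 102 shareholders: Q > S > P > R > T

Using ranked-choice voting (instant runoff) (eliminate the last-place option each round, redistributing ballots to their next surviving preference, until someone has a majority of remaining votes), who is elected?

P

Round 1: T 52, S 251, Q 298, R 277, P 265. Eliminate T.
Round 2: S 251, Q 298, R 329, P 265. Eliminate S.
Round 3: Q 298, R 329, P 516. Eliminate Q.
Round 4: R 329, P 814. P has a majority.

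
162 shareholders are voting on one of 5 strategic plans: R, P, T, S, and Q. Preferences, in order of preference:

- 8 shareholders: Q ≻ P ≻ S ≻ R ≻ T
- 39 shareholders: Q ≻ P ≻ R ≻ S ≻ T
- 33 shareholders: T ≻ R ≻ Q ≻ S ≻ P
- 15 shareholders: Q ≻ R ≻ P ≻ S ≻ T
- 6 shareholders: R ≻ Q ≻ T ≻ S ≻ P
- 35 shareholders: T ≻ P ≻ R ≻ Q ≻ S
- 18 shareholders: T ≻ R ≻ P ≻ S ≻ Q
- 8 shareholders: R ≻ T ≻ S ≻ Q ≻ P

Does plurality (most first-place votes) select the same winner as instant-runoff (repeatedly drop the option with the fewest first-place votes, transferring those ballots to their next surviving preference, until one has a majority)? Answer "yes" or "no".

yes

Plurality — first-place votes: R 14, P 0, T 86, S 0, Q 62. Winner: T.
Instant-runoff — R1 R 14, P 0, T 86, S 0, Q 62 (T winner). Winner: T.
The two methods agree.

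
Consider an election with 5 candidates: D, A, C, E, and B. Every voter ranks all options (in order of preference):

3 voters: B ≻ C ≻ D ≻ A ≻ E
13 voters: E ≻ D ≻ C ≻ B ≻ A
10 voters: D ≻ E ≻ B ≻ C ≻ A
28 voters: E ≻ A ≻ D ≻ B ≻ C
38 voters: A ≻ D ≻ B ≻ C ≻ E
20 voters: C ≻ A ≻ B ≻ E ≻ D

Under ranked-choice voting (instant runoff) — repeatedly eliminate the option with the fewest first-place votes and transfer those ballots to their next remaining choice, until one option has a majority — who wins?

A

Round 1: D 10, A 38, C 20, E 41, B 3. Eliminate B.
Round 2: D 10, A 38, C 23, E 41. Eliminate D.
Round 3: A 38, C 23, E 51. Eliminate C.
Round 4: A 61, E 51. A has a majority.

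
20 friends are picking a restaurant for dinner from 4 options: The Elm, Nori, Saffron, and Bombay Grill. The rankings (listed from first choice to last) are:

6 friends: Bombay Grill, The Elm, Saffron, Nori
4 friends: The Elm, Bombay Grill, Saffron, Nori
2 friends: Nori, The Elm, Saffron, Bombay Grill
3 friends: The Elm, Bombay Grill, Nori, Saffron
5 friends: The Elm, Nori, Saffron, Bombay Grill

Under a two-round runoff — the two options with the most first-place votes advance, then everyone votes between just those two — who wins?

Round 1 first-place votes: The Elm 12, Nori 2, Saffron 0, Bombay Grill 6.
The Elm and Bombay Grill advance.
Runoff: The Elm is preferred to Bombay Grill by 14 voters; Bombay Grill by 6.
The Elm wins the runoff.

The Elm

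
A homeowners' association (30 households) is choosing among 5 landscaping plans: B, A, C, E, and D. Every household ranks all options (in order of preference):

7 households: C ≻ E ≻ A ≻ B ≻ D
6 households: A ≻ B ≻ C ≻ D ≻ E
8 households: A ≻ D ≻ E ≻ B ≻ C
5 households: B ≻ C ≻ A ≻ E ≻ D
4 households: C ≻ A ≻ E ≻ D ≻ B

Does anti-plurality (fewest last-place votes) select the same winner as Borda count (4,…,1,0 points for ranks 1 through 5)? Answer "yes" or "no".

yes

Anti-plurality — last-place votes: B 4, A 0, C 8, E 6, D 12. Winner: A.
Borda — scores: B 53, A 92, C 71, E 50, D 34. Winner: A.
The two methods agree.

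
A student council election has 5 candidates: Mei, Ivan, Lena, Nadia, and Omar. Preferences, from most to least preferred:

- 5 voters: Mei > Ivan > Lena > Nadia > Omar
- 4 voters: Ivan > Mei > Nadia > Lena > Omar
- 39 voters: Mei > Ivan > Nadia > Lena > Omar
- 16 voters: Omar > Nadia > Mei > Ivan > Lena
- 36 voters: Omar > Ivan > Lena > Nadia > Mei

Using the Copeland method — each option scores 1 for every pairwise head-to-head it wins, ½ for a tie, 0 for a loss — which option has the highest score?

Mei: beats Ivan and Lena; loses to Nadia and Omar → score 2.
Ivan: beats Lena and Nadia; loses to Mei and Omar → score 2.
Lena: loses to Mei, Ivan, Nadia, and Omar → score 0.
Nadia: beats Mei and Lena; loses to Ivan and Omar → score 2.
Omar: beats Mei, Ivan, Lena, and Nadia → score 4.
Omar has the best pairwise record.

Omar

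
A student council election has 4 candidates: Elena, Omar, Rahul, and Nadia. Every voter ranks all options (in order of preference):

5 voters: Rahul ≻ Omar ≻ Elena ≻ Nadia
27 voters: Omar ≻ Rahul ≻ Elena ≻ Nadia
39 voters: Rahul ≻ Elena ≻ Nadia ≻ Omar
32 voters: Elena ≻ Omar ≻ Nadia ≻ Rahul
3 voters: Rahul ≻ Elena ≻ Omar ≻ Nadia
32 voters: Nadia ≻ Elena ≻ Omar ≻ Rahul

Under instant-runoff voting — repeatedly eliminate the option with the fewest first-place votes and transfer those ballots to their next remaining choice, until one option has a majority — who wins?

Round 1: Elena 32, Omar 27, Rahul 47, Nadia 32. Eliminate Omar.
Round 2: Elena 32, Rahul 74, Nadia 32. Rahul has a majority.

Rahul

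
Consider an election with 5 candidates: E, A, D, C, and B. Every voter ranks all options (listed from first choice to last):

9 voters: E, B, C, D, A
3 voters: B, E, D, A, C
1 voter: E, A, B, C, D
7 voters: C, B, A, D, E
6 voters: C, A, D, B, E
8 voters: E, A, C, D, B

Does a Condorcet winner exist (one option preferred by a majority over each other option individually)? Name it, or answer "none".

E

E vs A: 21–13 for E.
E vs D: 21–13 for E.
E vs C: 21–13 for E.
E vs B: 18–16 for E.
E beats every other option head-to-head.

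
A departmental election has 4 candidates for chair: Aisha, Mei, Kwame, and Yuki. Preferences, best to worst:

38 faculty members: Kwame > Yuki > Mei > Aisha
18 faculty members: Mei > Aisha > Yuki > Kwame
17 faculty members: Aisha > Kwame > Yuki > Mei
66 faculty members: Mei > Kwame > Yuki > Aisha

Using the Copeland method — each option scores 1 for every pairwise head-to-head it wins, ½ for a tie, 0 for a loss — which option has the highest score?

Aisha: loses to Mei, Kwame, and Yuki → score 0.
Mei: beats Aisha, Kwame, and Yuki → score 3.
Kwame: beats Aisha and Yuki; loses to Mei → score 2.
Yuki: beats Aisha; loses to Mei and Kwame → score 1.
Mei has the best pairwise record.

Mei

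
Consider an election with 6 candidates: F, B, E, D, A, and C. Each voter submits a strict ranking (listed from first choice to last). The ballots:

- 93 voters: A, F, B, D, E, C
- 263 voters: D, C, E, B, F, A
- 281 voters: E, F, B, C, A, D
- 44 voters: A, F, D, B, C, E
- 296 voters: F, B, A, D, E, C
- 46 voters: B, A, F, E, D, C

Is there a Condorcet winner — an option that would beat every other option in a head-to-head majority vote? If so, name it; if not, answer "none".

none

Checking pairwise contests:
E beats F 544–479.
F beats B 714–309.
D beats E 696–327.
F beats D 760–263.
F beats A 840–183.
F beats C 760–263.
Every option loses at least one head-to-head, so there is no Condorcet winner.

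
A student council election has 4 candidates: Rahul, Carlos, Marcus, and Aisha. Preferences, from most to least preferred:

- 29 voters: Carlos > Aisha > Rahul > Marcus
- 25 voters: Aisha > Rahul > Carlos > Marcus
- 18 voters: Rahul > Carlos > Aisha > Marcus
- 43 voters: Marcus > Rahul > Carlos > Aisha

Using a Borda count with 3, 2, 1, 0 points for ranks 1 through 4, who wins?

Rahul

Rahul: 29·1 + 25·2 + 18·3 + 43·2 = 219
Carlos: 29·3 + 25·1 + 18·2 + 43·1 = 191
Marcus: 29·0 + 25·0 + 18·0 + 43·3 = 129
Aisha: 29·2 + 25·3 + 18·1 + 43·0 = 151
Rahul has the highest Borda score (219).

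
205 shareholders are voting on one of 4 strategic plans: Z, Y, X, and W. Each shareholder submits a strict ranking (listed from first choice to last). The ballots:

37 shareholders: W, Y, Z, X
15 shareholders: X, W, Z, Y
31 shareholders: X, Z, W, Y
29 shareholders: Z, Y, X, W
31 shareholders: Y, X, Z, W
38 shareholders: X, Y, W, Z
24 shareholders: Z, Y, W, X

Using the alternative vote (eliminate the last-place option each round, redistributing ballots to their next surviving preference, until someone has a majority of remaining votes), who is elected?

Round 1: Z 53, Y 31, X 84, W 37. Eliminate Y.
Round 2: Z 53, X 115, W 37. X has a majority.

X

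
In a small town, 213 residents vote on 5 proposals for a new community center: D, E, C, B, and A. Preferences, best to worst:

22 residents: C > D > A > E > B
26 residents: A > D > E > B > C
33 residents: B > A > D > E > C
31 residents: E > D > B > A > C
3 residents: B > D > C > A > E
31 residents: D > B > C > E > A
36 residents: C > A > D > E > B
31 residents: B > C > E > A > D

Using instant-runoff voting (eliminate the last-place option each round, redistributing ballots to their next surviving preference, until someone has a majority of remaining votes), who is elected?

D

Round 1: D 31, E 31, C 58, B 67, A 26. Eliminate A.
Round 2: D 57, E 31, C 58, B 67. Eliminate E.
Round 3: D 88, C 58, B 67. Eliminate C.
Round 4: D 146, B 67. D has a majority.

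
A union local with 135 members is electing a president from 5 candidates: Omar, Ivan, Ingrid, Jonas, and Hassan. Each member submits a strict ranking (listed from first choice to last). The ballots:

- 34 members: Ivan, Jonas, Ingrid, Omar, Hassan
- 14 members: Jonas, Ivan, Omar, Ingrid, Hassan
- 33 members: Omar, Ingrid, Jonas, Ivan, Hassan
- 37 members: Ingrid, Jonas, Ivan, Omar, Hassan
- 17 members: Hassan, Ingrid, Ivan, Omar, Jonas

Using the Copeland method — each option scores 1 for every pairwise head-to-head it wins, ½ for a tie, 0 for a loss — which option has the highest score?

Omar: beats Hassan; loses to Ivan, Ingrid, and Jonas → score 1.
Ivan: beats Omar and Hassan; loses to Ingrid and Jonas → score 2.
Ingrid: beats Omar, Ivan, Jonas, and Hassan → score 4.
Jonas: beats Omar, Ivan, and Hassan; loses to Ingrid → score 3.
Hassan: loses to Omar, Ivan, Ingrid, and Jonas → score 0.
Ingrid has the best pairwise record.

Ingrid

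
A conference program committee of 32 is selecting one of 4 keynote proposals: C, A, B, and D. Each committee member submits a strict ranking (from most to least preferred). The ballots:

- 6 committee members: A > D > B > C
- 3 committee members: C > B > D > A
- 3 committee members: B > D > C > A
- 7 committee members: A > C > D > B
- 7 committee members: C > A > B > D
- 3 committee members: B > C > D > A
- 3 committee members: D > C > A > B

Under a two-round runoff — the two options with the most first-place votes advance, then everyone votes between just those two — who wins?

Round 1 first-place votes: C 10, A 13, B 6, D 3.
A and C advance.
Runoff: A is preferred to C by 13 voters; C by 19.
C wins the runoff.

C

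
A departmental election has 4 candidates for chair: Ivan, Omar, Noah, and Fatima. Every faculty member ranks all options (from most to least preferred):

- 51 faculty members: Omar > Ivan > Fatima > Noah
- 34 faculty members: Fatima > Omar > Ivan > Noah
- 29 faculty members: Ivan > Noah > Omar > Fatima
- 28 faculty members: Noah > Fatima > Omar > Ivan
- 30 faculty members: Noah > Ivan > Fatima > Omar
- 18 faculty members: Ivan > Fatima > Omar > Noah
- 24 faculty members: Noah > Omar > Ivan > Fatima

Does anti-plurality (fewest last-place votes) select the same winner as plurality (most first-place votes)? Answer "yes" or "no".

Anti-plurality — last-place votes: Ivan 28, Omar 30, Noah 103, Fatima 53. Winner: Ivan.
Plurality — first-place votes: Ivan 47, Omar 51, Noah 82, Fatima 34. Winner: Noah.
The two methods disagree.

no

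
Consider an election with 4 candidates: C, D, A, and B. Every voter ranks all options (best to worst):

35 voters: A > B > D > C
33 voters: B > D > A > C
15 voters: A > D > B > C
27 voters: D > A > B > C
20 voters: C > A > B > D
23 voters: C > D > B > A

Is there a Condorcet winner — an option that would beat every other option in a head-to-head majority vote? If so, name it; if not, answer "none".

none

Checking pairwise contests:
D beats C 110–43.
B beats D 88–65.
D beats A 83–70.
A beats B 97–56.
Every option loses at least one head-to-head, so there is no Condorcet winner.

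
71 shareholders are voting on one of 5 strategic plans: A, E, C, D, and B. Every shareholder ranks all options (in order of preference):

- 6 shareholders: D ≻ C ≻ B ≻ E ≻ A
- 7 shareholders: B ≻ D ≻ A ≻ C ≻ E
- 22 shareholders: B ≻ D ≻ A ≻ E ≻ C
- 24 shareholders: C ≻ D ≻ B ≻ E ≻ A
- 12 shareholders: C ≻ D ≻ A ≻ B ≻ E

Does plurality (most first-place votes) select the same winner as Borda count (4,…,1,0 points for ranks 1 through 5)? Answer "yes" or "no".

no

Plurality — first-place votes: A 0, E 0, C 36, D 6, B 29. Winner: C.
Borda — scores: A 82, E 52, C 169, D 219, B 188. Winner: D.
The two methods disagree.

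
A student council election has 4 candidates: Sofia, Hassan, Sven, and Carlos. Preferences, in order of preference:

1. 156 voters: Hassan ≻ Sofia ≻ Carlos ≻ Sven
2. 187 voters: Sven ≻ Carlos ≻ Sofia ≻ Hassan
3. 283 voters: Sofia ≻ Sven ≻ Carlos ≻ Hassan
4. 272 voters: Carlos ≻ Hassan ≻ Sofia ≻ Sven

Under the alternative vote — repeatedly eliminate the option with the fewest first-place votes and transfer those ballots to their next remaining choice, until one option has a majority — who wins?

Carlos

Round 1: Sofia 283, Hassan 156, Sven 187, Carlos 272. Eliminate Hassan.
Round 2: Sofia 439, Sven 187, Carlos 272. Eliminate Sven.
Round 3: Sofia 439, Carlos 459. Carlos has a majority.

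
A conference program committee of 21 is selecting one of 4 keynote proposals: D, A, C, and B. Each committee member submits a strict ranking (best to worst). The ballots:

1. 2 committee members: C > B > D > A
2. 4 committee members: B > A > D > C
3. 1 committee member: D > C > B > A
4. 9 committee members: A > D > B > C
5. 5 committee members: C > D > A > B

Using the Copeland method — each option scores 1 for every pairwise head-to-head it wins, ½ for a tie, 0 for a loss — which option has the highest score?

A

D: beats C and B; loses to A → score 2.
A: beats D, C, and B → score 3.
C: loses to D, A, and B → score 0.
B: beats C; loses to D and A → score 1.
A has the best pairwise record.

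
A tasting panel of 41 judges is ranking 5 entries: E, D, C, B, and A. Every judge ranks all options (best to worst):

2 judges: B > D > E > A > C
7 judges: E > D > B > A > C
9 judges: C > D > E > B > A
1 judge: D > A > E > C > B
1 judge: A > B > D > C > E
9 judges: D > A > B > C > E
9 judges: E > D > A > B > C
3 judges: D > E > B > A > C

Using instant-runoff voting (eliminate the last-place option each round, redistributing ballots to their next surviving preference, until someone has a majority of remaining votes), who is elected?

D

Round 1: E 16, D 13, C 9, B 2, A 1. Eliminate A.
Round 2: E 16, D 13, C 9, B 3. Eliminate B.
Round 3: E 16, D 16, C 9. Eliminate C.
Round 4: E 16, D 25. D has a majority.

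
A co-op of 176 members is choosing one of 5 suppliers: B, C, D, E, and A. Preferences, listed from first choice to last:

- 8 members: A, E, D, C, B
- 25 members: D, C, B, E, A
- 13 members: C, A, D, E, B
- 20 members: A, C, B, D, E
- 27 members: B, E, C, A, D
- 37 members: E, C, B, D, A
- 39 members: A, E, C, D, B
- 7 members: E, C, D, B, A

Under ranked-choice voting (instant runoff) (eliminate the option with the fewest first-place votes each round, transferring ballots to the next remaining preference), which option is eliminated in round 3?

Round 1: B 27, C 13, D 25, E 44, A 67. Eliminate C.
Round 2: B 27, D 25, E 44, A 80. Eliminate D.
Round 3: B 52, E 44, A 80. Eliminate E.

E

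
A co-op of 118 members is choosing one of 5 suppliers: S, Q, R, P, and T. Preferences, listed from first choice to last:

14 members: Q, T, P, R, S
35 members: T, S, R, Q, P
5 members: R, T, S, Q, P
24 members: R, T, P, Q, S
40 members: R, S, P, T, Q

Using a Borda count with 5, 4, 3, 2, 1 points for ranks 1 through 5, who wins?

R

S: 14·1 + 35·4 + 5·3 + 24·1 + 40·4 = 353
Q: 14·5 + 35·2 + 5·2 + 24·2 + 40·1 = 238
R: 14·2 + 35·3 + 5·5 + 24·5 + 40·5 = 478
P: 14·3 + 35·1 + 5·1 + 24·3 + 40·3 = 274
T: 14·4 + 35·5 + 5·4 + 24·4 + 40·2 = 427
R has the highest Borda score (478).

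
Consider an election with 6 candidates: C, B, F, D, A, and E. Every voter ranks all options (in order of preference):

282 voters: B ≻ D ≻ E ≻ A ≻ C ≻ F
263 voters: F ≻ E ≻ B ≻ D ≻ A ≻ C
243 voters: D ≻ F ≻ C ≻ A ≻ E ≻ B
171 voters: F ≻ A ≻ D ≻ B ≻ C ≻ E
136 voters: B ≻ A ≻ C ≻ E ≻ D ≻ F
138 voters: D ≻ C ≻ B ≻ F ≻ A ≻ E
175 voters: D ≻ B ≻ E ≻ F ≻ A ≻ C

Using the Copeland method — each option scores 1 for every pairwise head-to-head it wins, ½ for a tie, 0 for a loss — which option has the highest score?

D

C: loses to B, F, D, A, and E → score 0.
B: beats C, F, A, and E; loses to D → score 4.
F: beats C, A, and E; loses to B and D → score 3.
D: beats C, B, F, A, and E → score 5.
A: beats C; loses to B, F, D, and E → score 1.
E: beats C and A; loses to B, F, and D → score 2.
D has the best pairwise record.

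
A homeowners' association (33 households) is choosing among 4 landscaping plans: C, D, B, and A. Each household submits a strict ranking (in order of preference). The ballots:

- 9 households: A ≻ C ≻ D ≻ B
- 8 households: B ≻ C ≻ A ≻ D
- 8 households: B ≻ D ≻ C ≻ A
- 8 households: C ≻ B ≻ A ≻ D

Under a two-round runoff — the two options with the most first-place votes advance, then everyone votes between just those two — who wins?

Round 1 first-place votes: C 8, D 0, B 16, A 9.
B and A advance.
Runoff: B is preferred to A by 24 voters; A by 9.
B wins the runoff.

B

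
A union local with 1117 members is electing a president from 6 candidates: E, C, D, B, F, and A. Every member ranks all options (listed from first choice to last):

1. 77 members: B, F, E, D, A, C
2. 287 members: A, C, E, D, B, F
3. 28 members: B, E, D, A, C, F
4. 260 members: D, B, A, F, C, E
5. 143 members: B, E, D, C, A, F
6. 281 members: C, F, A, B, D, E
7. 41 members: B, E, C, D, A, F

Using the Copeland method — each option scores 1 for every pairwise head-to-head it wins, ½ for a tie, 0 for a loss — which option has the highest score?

A

E: beats D; loses to C, B, F, and A → score 1.
C: beats E, D, B, and F; loses to A → score 4.
D: beats F; loses to E, C, B, and A → score 1.
B: beats E, D, and F; loses to C and A → score 3.
F: beats E; loses to C, D, B, and A → score 1.
A: beats E, C, D, B, and F → score 5.
A has the best pairwise record.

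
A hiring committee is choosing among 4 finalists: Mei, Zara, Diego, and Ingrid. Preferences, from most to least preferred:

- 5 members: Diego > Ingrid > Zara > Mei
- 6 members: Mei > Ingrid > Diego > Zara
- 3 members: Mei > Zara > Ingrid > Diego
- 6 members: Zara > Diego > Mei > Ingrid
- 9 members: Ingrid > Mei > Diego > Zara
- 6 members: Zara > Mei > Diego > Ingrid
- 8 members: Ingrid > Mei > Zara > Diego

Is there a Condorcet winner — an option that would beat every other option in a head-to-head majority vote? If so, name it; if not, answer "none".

Ingrid vs Mei: 22–21 for Ingrid.
Ingrid vs Zara: 28–15 for Ingrid.
Ingrid vs Diego: 26–17 for Ingrid.
Ingrid beats every other option head-to-head.

Ingrid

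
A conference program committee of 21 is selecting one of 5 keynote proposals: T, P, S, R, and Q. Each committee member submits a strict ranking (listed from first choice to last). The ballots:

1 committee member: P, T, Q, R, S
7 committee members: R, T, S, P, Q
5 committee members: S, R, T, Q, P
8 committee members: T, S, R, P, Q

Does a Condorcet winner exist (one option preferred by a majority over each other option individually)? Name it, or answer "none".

Checking pairwise contests:
R beats T 12–9.
T beats P 20–1.
T beats S 16–5.
S beats R 13–8.
T beats Q 21–0.
Every option loses at least one head-to-head, so there is no Condorcet winner.

none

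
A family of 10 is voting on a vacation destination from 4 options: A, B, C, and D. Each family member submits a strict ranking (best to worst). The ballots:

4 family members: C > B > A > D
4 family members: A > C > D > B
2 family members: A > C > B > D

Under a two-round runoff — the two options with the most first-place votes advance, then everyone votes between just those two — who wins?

Round 1 first-place votes: A 6, B 0, C 4, D 0.
A and C advance.
Runoff: A is preferred to C by 6 voters; C by 4.
A wins the runoff.

A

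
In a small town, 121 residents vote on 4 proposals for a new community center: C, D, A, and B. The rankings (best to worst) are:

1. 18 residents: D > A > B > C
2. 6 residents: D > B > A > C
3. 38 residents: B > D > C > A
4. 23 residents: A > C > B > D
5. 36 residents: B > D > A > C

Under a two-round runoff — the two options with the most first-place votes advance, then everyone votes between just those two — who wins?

B

Round 1 first-place votes: C 0, D 24, A 23, B 74.
B and D advance.
Runoff: B is preferred to D by 97 voters; D by 24.
B wins the runoff.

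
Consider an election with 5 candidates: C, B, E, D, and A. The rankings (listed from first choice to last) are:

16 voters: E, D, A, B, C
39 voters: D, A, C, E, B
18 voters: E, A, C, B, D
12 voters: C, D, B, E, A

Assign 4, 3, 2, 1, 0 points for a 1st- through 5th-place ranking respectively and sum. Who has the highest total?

C: 16·0 + 39·2 + 18·2 + 12·4 = 162
B: 16·1 + 39·0 + 18·1 + 12·2 = 58
E: 16·4 + 39·1 + 18·4 + 12·1 = 187
D: 16·3 + 39·4 + 18·0 + 12·3 = 240
A: 16·2 + 39·3 + 18·3 + 12·0 = 203
D has the highest Borda score (240).

D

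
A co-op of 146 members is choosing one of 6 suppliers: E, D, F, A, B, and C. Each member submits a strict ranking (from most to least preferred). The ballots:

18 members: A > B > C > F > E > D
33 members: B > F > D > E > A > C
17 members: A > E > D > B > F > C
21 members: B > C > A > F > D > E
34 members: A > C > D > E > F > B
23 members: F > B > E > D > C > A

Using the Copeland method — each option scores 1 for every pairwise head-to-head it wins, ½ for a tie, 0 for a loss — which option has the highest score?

B

E: ties C; loses to D, F, A, and B → score 0.5.
D: beats E; ties C; loses to F, A, and B → score 1.5.
F: beats E and D; ties C; loses to A and B → score 2.5.
A: beats E, D, F, and C; loses to B → score 4.
B: beats E, D, F, A, and C → score 5.
C: ties E, D, and F; loses to A and B → score 1.5.
B has the best pairwise record.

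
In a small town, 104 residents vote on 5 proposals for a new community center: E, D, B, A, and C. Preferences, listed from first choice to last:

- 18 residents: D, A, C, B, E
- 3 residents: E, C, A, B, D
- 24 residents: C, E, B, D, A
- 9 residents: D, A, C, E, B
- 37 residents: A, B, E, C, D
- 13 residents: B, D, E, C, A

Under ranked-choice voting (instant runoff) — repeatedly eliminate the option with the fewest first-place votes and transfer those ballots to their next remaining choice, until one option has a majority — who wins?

D

Round 1: E 3, D 27, B 13, A 37, C 24. Eliminate E.
Round 2: D 27, B 13, A 37, C 27. Eliminate B.
Round 3: D 40, A 37, C 27. Eliminate C.
Round 4: D 64, A 40. D has a majority.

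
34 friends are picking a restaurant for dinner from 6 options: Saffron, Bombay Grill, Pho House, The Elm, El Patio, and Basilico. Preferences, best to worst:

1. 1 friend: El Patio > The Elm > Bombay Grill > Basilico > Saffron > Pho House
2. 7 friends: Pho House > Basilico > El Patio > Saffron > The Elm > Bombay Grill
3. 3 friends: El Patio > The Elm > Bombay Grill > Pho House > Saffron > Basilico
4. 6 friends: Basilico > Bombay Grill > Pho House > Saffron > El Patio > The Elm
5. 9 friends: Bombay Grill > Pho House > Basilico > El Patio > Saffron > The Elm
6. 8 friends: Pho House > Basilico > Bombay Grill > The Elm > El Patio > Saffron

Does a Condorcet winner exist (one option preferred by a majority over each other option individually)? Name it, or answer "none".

Checking pairwise contests:
Bombay Grill beats Saffron 27–7.
Basilico beats Bombay Grill 21–13.
Bombay Grill beats Pho House 19–15.
Saffron beats The Elm 22–12.
Bombay Grill beats El Patio 23–11.
Pho House beats Basilico 27–7.
Every option loses at least one head-to-head, so there is no Condorcet winner.

none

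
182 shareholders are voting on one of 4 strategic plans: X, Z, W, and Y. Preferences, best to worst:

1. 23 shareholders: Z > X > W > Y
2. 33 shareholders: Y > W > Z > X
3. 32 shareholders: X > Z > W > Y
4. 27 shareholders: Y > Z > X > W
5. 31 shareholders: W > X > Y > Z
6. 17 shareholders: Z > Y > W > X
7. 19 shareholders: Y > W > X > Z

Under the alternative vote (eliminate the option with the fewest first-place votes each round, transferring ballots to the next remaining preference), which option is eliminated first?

W

Round 1: X 32, Z 40, W 31, Y 79. Eliminate W.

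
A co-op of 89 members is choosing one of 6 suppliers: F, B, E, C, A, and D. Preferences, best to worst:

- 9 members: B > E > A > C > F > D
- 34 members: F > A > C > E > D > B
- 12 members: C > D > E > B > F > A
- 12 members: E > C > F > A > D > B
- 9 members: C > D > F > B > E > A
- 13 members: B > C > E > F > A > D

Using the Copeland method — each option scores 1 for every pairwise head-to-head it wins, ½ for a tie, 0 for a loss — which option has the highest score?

C

F: beats B, A, and D; loses to E and C → score 3.
B: loses to F, E, C, A, and D → score 0.
E: beats F, B, A, and D; loses to C → score 4.
C: beats F, B, E, A, and D → score 5.
A: beats B and D; loses to F, E, and C → score 2.
D: beats B; loses to F, E, C, and A → score 1.
C has the best pairwise record.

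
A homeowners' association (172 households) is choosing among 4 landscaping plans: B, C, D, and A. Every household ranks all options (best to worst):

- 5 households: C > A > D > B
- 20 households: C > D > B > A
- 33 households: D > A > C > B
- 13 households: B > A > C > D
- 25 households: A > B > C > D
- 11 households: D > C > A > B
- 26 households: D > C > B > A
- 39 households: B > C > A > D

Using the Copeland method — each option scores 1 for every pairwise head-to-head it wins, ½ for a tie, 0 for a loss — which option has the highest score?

C

B: beats A; loses to C and D → score 1.
C: beats B, D, and A → score 3.
D: beats B and A; loses to C → score 2.
A: loses to B, C, and D → score 0.
C has the best pairwise record.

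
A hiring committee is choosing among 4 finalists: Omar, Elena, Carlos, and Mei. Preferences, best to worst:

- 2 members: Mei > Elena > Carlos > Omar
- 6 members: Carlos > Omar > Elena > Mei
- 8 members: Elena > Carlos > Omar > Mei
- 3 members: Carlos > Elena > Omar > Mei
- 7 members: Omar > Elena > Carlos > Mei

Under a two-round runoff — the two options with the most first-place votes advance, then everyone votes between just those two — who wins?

Round 1 first-place votes: Omar 7, Elena 8, Carlos 9, Mei 2.
Carlos and Elena advance.
Runoff: Carlos is preferred to Elena by 9 voters; Elena by 17.
Elena wins the runoff.

Elena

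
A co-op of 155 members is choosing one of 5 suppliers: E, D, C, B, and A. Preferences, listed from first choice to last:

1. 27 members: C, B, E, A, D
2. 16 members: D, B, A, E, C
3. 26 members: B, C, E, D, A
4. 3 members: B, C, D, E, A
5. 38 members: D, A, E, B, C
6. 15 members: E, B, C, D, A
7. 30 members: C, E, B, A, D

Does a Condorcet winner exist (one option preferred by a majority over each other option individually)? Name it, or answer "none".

Checking pairwise contests:
C beats E 86–69.
E beats D 98–57.
B beats C 98–57.
E beats B 83–72.
E beats A 101–54.
Every option loses at least one head-to-head, so there is no Condorcet winner.

none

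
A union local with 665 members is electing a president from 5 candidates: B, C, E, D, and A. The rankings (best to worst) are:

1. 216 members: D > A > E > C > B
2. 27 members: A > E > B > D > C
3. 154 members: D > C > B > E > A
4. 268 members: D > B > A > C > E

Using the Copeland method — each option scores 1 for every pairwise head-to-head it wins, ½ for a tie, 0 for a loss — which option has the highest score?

B: beats E and A; loses to C and D → score 2.
C: beats B and E; loses to D and A → score 2.
E: loses to B, C, D, and A → score 0.
D: beats B, C, E, and A → score 4.
A: beats C and E; loses to B and D → score 2.
D has the best pairwise record.

D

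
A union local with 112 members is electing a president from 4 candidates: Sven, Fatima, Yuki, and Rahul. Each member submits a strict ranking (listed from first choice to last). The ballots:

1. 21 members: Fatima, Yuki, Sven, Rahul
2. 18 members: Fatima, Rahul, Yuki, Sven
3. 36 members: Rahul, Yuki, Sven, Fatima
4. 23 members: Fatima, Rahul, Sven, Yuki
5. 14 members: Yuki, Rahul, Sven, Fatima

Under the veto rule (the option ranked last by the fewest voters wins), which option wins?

Last-place votes: Sven 18, Fatima 50, Yuki 23, Rahul 21.
Sven is ranked last by the fewest voters, so Sven wins.

Sven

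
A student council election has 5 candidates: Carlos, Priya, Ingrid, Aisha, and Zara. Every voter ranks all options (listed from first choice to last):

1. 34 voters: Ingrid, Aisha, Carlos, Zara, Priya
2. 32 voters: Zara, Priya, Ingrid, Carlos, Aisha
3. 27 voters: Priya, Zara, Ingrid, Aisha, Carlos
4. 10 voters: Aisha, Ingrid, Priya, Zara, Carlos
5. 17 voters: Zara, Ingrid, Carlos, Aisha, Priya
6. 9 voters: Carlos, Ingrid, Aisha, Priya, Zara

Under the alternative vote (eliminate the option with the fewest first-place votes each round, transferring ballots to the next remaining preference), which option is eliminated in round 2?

Round 1: Carlos 9, Priya 27, Ingrid 34, Aisha 10, Zara 49. Eliminate Carlos.
Round 2: Priya 27, Ingrid 43, Aisha 10, Zara 49. Eliminate Aisha.

Aisha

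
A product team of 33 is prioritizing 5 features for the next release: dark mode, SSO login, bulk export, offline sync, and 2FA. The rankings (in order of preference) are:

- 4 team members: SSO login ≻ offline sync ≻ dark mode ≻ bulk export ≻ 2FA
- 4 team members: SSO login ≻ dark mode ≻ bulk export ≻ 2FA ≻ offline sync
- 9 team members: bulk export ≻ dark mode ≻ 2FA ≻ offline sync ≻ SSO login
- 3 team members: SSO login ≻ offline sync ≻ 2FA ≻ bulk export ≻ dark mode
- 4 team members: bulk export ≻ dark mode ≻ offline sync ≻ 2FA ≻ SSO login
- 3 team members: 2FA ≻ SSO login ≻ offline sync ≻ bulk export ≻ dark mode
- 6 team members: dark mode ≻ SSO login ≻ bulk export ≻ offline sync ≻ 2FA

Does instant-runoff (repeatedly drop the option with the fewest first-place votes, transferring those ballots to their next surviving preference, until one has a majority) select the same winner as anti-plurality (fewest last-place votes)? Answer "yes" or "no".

Instant-runoff — R1 dark mode 6, SSO login 11, bulk export 13, offline sync 0, 2FA 3 (offline sync out); R2 dark mode 6, SSO login 11, bulk export 13, 2FA 3 (2FA out); R3 dark mode 6, SSO login 14, bulk export 13 (dark mode out); R4 SSO login 20, bulk export 13 (SSO login winner). Winner: SSO login.
Anti-plurality — last-place votes: dark mode 6, SSO login 13, bulk export 0, offline sync 4, 2FA 10. Winner: bulk export.
The two methods disagree.

no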